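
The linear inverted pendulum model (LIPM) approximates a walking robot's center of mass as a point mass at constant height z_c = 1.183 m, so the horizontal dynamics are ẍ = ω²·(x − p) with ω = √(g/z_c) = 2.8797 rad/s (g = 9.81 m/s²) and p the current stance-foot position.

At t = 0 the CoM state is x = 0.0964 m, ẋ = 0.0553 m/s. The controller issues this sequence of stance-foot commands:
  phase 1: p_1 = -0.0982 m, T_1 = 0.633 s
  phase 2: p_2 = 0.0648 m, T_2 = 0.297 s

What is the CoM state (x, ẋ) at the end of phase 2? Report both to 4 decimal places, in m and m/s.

x = 1.4007, ẋ = 4.0119

phase 1: p=-0.0982, T=0.633, ωT=1.822850, cosh=3.175519, sinh=3.013955; start (x,ẋ)=(0.096400, 0.055300) → end (x,ẋ)=(0.577634, 1.864595)
phase 2: p=0.0648, T=0.297, ωT=0.855271, cosh=1.388590, sinh=0.963422; start (x,ẋ)=(0.577634, 1.864595) → end (x,ẋ)=(1.400728, 4.011947)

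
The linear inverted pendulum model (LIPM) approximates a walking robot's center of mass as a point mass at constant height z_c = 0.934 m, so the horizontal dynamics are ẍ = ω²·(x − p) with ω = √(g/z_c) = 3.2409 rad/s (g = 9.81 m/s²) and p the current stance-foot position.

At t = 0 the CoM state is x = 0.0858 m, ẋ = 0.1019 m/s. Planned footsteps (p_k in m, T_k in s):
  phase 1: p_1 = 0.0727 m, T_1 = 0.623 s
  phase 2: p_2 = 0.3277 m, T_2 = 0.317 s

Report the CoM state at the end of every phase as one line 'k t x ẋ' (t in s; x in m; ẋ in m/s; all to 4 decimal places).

1 0.6230 0.2392 0.5475
2 0.9400 0.3940 0.5136

phase 1: p=0.0727, T=0.623, ωT=2.019081, cosh=3.832088, sinh=3.699310; start (x,ẋ)=(0.085800, 0.101900) → end (x,ẋ)=(0.239214, 0.547547)
phase 2: p=0.3277, T=0.317, ωT=1.027365, cosh=1.575822, sinh=1.217873; start (x,ẋ)=(0.239214, 0.547547) → end (x,ẋ)=(0.394020, 0.513580)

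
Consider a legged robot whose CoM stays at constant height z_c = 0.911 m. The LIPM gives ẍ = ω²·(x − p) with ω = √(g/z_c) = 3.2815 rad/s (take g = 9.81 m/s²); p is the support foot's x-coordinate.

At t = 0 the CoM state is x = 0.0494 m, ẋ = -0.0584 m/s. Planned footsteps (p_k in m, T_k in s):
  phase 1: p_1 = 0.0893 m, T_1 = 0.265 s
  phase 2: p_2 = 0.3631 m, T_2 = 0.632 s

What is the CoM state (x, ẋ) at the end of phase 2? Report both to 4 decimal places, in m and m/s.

phase 1: p=0.0893, T=0.265, ωT=0.869598, cosh=1.402535, sinh=0.983415; start (x,ẋ)=(0.049400, -0.058400) → end (x,ẋ)=(0.015837, -0.210668)
phase 2: p=0.3631, T=0.632, ωT=2.073908, cosh=4.040774, sinh=3.915080; start (x,ẋ)=(0.015837, -0.210668) → end (x,ẋ)=(-1.291454, -5.312664)

x = -1.2915, ẋ = -5.3127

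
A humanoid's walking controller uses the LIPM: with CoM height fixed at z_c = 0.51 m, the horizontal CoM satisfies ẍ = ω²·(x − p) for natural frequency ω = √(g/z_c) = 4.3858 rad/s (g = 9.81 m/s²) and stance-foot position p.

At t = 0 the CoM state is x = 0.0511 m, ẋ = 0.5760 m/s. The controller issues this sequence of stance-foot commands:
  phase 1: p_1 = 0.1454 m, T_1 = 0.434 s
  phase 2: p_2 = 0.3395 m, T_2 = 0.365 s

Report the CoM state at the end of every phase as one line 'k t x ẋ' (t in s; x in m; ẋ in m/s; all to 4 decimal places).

phase 1: p=0.1454, T=0.434, ωT=1.903437, cosh=3.428985, sinh=3.279930; start (x,ẋ)=(0.051100, 0.576000) → end (x,ẋ)=(0.252810, 0.618579)
phase 2: p=0.3395, T=0.365, ωT=1.600817, cosh=2.579406, sinh=2.377675; start (x,ẋ)=(0.252810, 0.618579) → end (x,ẋ)=(0.451240, 0.691558)

1 0.4340 0.2528 0.6186
2 0.7990 0.4512 0.6916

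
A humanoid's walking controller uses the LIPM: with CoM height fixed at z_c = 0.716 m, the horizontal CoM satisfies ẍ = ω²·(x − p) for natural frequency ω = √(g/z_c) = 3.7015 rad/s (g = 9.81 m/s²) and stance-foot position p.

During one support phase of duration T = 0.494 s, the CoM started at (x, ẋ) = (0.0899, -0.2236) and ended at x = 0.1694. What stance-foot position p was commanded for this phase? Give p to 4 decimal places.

ωT = 3.7015·0.494 = 1.828541; cosh(ωT) = 3.192723, sinh(ωT) = 3.032075
x(T) = p + (x₀−p)·cosh(ωT) + (ẋ₀/ω)·sinh(ωT) ⇒ p·(1 − cosh) = x(T) − x₀·cosh − (ẋ₀/ω)·sinh
numerator   = 0.1694 − (0.0899)·3.192723 − (-0.2236/3.7015)·3.032075 = 0.065536
denominator = 1 − 3.192723 = -2.192723
p = 0.065536 / -2.192723 = -0.0299

p = -0.0299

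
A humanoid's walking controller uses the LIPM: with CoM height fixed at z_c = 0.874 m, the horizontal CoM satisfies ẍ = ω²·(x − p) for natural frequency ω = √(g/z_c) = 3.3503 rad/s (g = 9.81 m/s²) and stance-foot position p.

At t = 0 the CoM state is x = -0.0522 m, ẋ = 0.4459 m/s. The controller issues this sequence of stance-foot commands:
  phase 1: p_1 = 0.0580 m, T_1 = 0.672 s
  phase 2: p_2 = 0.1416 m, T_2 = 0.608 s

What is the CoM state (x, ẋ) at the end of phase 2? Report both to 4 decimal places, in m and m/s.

phase 1: p=0.0580, T=0.672, ωT=2.251402, cosh=4.803147, sinh=4.697896; start (x,ẋ)=(-0.052200, 0.445900) → end (x,ẋ)=(0.153948, 0.407246)
phase 2: p=0.1416, T=0.608, ωT=2.036982, cosh=3.898929, sinh=3.768508; start (x,ẋ)=(0.153948, 0.407246) → end (x,ẋ)=(0.647826, 1.743726)

x = 0.6478, ẋ = 1.7437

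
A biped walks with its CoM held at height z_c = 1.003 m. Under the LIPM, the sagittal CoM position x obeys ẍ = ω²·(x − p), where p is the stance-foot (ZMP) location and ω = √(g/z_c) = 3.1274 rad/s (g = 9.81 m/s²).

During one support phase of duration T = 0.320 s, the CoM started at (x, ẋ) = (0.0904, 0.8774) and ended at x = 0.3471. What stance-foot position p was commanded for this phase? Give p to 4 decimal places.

ωT = 3.1274·0.320 = 1.000768; cosh(ωT) = 1.543984, sinh(ωT) = 1.176387
x(T) = p + (x₀−p)·cosh(ωT) + (ẋ₀/ω)·sinh(ωT) ⇒ p·(1 − cosh) = x(T) − x₀·cosh − (ẋ₀/ω)·sinh
numerator   = 0.3471 − (0.0904)·1.543984 − (0.8774/3.1274)·1.176387 = -0.122514
denominator = 1 − 1.543984 = -0.543984
p = -0.122514 / -0.543984 = 0.2252

p = 0.2252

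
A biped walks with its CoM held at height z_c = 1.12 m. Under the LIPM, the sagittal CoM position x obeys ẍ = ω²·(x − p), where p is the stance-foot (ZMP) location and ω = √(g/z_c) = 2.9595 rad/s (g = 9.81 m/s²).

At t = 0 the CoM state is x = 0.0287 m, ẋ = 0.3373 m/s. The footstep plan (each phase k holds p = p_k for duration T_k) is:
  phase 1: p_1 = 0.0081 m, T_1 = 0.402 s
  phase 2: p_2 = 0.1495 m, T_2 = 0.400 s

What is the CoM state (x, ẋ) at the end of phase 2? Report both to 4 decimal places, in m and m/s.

x = 0.6149, ẋ = 1.5311

phase 1: p=0.0081, T=0.402, ωT=1.189719, cosh=1.795232, sinh=1.490925; start (x,ẋ)=(0.028700, 0.337300) → end (x,ẋ)=(0.215005, 0.696427)
phase 2: p=0.1495, T=0.400, ωT=1.183800, cosh=1.786439, sinh=1.480326; start (x,ẋ)=(0.215005, 0.696427) → end (x,ẋ)=(0.614871, 1.531105)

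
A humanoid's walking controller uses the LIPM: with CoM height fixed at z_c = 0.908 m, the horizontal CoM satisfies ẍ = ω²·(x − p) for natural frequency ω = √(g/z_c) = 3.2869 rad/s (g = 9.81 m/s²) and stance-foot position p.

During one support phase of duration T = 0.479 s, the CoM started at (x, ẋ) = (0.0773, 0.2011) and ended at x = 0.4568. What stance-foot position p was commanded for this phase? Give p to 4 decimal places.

p = -0.0796

ωT = 3.2869·0.479 = 1.574425; cosh(ωT) = 2.517546, sinh(ωT) = 2.310419
x(T) = p + (x₀−p)·cosh(ωT) + (ẋ₀/ω)·sinh(ωT) ⇒ p·(1 − cosh) = x(T) − x₀·cosh − (ẋ₀/ω)·sinh
numerator   = 0.4568 − (0.0773)·2.517546 − (0.2011/3.2869)·2.310419 = 0.120837
denominator = 1 − 2.517546 = -1.517546
p = 0.120837 / -1.517546 = -0.0796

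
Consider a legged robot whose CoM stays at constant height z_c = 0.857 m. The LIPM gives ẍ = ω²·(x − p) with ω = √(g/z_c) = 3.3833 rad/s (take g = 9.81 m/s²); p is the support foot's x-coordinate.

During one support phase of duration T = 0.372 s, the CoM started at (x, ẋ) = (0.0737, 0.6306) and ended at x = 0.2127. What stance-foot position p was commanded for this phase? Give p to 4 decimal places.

ωT = 3.3833·0.372 = 1.258588; cosh(ωT) = 1.902250, sinh(ωT) = 1.618195
x(T) = p + (x₀−p)·cosh(ωT) + (ẋ₀/ω)·sinh(ωT) ⇒ p·(1 − cosh) = x(T) − x₀·cosh − (ẋ₀/ω)·sinh
numerator   = 0.2127 − (0.0737)·1.902250 − (0.6306/3.3833)·1.618195 = -0.229105
denominator = 1 − 1.902250 = -0.902250
p = -0.229105 / -0.902250 = 0.2539

p = 0.2539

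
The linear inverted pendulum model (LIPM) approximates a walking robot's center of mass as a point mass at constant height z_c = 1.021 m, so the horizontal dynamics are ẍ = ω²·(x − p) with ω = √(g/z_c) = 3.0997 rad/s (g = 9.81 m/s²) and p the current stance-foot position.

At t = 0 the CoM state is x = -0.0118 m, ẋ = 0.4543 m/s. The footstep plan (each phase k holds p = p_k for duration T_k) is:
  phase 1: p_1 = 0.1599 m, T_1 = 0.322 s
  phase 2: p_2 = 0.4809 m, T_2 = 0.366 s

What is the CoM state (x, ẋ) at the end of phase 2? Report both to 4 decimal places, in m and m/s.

x = -0.1947, ẋ = -1.6573

phase 1: p=0.1599, T=0.322, ωT=0.998103, cosh=1.540855, sinh=1.172277; start (x,ẋ)=(-0.011800, 0.454300) → end (x,ẋ)=(0.067147, 0.076103)
phase 2: p=0.4809, T=0.366, ωT=1.134490, cosh=1.715587, sinh=1.394001; start (x,ẋ)=(0.067147, 0.076103) → end (x,ẋ)=(-0.194704, -1.657259)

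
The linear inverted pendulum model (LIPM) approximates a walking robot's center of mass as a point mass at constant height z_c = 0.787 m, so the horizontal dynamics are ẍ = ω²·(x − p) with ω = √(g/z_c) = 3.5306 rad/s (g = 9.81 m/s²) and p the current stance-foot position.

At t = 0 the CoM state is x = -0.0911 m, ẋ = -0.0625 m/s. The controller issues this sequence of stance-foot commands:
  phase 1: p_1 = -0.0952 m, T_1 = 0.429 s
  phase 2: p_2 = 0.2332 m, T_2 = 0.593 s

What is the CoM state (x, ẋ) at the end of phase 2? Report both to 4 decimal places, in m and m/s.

phase 1: p=-0.0952, T=0.429, ωT=1.514627, cosh=2.383808, sinh=2.163918; start (x,ẋ)=(-0.091100, -0.062500) → end (x,ẋ)=(-0.123733, -0.117664)
phase 2: p=0.2332, T=0.593, ωT=2.093646, cosh=4.118841, sinh=3.995604; start (x,ẋ)=(-0.123733, -0.117664) → end (x,ẋ)=(-1.370111, -5.519850)

x = -1.3701, ẋ = -5.5198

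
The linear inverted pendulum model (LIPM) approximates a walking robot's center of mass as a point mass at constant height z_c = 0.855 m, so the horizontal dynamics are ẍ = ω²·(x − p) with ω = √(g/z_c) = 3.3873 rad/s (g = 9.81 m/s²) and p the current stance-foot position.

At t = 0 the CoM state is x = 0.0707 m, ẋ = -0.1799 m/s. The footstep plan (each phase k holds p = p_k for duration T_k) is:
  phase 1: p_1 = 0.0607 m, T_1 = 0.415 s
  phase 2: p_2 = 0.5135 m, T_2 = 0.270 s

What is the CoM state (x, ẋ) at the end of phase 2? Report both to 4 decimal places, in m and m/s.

x = -0.3585, ẋ = -2.3603

phase 1: p=0.0607, T=0.415, ωT=1.405730, cosh=2.161845, sinh=1.916656; start (x,ẋ)=(0.070700, -0.179900) → end (x,ẋ)=(-0.019475, -0.323993)
phase 2: p=0.5135, T=0.270, ωT=0.914571, cosh=1.448196, sinh=1.047508; start (x,ẋ)=(-0.019475, -0.323993) → end (x,ẋ)=(-0.358547, -2.360322)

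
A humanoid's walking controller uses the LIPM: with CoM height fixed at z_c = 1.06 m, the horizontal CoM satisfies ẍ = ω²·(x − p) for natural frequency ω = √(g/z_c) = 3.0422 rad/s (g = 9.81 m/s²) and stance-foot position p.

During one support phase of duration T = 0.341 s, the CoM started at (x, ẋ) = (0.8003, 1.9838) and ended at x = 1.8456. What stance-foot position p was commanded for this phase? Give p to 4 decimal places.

ωT = 3.0422·0.341 = 1.037390; cosh(ωT) = 1.588111, sinh(ωT) = 1.233732
x(T) = p + (x₀−p)·cosh(ωT) + (ẋ₀/ω)·sinh(ωT) ⇒ p·(1 − cosh) = x(T) − x₀·cosh − (ẋ₀/ω)·sinh
numerator   = 1.8456 − (0.8003)·1.588111 − (1.9838/3.0422)·1.233732 = -0.229874
denominator = 1 − 1.588111 = -0.588111
p = -0.229874 / -0.588111 = 0.3909

p = 0.3909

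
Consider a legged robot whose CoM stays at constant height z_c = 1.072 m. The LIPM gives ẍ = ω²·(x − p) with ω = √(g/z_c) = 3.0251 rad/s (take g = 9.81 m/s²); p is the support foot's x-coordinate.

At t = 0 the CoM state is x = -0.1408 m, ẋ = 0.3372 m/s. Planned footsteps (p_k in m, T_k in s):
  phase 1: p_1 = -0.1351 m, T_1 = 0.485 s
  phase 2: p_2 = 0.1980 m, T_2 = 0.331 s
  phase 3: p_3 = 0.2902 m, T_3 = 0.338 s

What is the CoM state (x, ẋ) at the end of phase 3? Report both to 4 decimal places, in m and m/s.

x = 0.5969, ẋ = 1.1721

phase 1: p=-0.1351, T=0.485, ωT=1.467173, cosh=2.283768, sinh=2.053192; start (x,ẋ)=(-0.140800, 0.337200) → end (x,ẋ)=(0.080746, 0.734683)
phase 2: p=0.1980, T=0.331, ωT=1.001308, cosh=1.544619, sinh=1.177221; start (x,ẋ)=(0.080746, 0.734683) → end (x,ẋ)=(0.302791, 0.717241)
phase 3: p=0.2902, T=0.338, ωT=1.022484, cosh=1.569896, sinh=1.210195; start (x,ẋ)=(0.302791, 0.717241) → end (x,ẋ)=(0.596899, 1.172088)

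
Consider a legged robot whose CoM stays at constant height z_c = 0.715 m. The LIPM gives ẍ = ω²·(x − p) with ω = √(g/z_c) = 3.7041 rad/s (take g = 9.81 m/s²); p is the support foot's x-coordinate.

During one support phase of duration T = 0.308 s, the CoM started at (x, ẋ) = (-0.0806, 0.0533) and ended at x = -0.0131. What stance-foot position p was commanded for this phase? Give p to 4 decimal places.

p = -0.1459

ωT = 3.7041·0.308 = 1.140863; cosh(ωT) = 1.724505, sinh(ωT) = 1.404962
x(T) = p + (x₀−p)·cosh(ωT) + (ẋ₀/ω)·sinh(ωT) ⇒ p·(1 − cosh) = x(T) − x₀·cosh − (ẋ₀/ω)·sinh
numerator   = -0.0131 − (-0.0806)·1.724505 − (0.0533/3.7041)·1.404962 = 0.105678
denominator = 1 − 1.724505 = -0.724505
p = 0.105678 / -0.724505 = -0.1459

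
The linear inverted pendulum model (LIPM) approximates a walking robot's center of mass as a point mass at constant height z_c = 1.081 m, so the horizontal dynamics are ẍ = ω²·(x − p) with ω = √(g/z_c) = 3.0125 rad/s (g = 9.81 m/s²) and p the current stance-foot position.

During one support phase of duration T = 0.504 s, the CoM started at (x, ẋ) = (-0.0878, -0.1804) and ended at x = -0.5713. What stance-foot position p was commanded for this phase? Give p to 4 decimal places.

ωT = 3.0125·0.504 = 1.518300; cosh(ωT) = 2.391772, sinh(ωT) = 2.172688
x(T) = p + (x₀−p)·cosh(ωT) + (ẋ₀/ω)·sinh(ωT) ⇒ p·(1 − cosh) = x(T) − x₀·cosh − (ẋ₀/ω)·sinh
numerator   = -0.5713 − (-0.0878)·2.391772 − (-0.1804/3.0125)·2.172688 = -0.231194
denominator = 1 − 2.391772 = -1.391772
p = -0.231194 / -1.391772 = 0.1661

p = 0.1661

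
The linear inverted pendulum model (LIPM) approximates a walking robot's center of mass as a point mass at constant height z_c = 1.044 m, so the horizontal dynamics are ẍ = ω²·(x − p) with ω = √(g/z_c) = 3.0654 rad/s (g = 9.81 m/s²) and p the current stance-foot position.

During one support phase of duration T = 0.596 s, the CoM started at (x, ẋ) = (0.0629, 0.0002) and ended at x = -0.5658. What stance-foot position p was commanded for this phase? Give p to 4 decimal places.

p = 0.3503

ωT = 3.0654·0.596 = 1.826978; cosh(ωT) = 3.187989, sinh(ωT) = 3.027090
x(T) = p + (x₀−p)·cosh(ωT) + (ẋ₀/ω)·sinh(ωT) ⇒ p·(1 − cosh) = x(T) − x₀·cosh − (ẋ₀/ω)·sinh
numerator   = -0.5658 − (0.0629)·3.187989 − (0.0002/3.0654)·3.027090 = -0.766522
denominator = 1 − 3.187989 = -2.187989
p = -0.766522 / -2.187989 = 0.3503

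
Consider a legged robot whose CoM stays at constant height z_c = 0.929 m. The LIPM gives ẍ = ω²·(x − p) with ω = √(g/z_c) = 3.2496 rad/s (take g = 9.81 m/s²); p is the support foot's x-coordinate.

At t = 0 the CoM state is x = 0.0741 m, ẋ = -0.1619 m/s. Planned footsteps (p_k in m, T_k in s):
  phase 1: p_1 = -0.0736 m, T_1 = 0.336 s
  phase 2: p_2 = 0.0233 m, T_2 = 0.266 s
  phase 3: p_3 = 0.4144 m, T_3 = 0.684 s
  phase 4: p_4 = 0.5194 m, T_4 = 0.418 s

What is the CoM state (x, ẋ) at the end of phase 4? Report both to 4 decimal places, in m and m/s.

x = 1.5741, ẋ = 3.5517

phase 1: p=-0.0736, T=0.336, ωT=1.091866, cosh=1.657709, sinh=1.322119; start (x,ẋ)=(0.074100, -0.161900) → end (x,ẋ)=(0.105374, 0.366189)
phase 2: p=0.0233, T=0.266, ωT=0.864394, cosh=1.397437, sinh=0.976130; start (x,ẋ)=(0.105374, 0.366189) → end (x,ẋ)=(0.247990, 0.772066)
phase 3: p=0.4144, T=0.684, ωT=2.222726, cosh=4.670391, sinh=4.562077; start (x,ẋ)=(0.247990, 0.772066) → end (x,ẋ)=(0.721096, 1.138838)
phase 4: p=0.5194, T=0.418, ωT=1.358333, cosh=2.073396, sinh=1.816307; start (x,ẋ)=(0.721096, 1.138838) → end (x,ẋ)=(1.574130, 3.551728)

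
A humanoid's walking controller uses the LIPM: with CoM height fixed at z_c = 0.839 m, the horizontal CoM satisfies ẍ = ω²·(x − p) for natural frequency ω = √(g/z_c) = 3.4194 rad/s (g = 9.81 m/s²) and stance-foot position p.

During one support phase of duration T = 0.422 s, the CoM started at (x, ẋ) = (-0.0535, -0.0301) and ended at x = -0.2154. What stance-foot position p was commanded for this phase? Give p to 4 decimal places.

ωT = 3.4194·0.422 = 1.442987; cosh(ωT) = 2.234771, sinh(ωT) = 1.998550
x(T) = p + (x₀−p)·cosh(ωT) + (ẋ₀/ω)·sinh(ωT) ⇒ p·(1 − cosh) = x(T) − x₀·cosh − (ẋ₀/ω)·sinh
numerator   = -0.2154 − (-0.0535)·2.234771 − (-0.0301/3.4194)·1.998550 = -0.078247
denominator = 1 − 2.234771 = -1.234771
p = -0.078247 / -1.234771 = 0.0634

p = 0.0634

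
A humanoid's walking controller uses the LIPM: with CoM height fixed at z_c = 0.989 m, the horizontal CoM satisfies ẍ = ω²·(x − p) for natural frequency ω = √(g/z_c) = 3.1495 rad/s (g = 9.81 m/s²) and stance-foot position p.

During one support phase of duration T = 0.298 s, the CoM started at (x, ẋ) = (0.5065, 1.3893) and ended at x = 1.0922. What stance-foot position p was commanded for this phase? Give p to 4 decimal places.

p = 0.2782

ωT = 3.1495·0.298 = 0.938551; cosh(ωT) = 1.473734, sinh(ωT) = 1.082540
x(T) = p + (x₀−p)·cosh(ωT) + (ẋ₀/ω)·sinh(ωT) ⇒ p·(1 − cosh) = x(T) − x₀·cosh − (ẋ₀/ω)·sinh
numerator   = 1.0922 − (0.5065)·1.473734 − (1.3893/3.1495)·1.082540 = -0.131774
denominator = 1 − 1.473734 = -0.473734
p = -0.131774 / -0.473734 = 0.2782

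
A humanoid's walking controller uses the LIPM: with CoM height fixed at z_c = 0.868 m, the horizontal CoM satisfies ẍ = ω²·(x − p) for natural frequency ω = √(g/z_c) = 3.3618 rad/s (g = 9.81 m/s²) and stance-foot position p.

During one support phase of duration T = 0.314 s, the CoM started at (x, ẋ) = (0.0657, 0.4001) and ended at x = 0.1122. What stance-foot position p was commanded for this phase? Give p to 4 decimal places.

ωT = 3.3618·0.314 = 1.055605; cosh(ωT) = 1.610848, sinh(ωT) = 1.262866
x(T) = p + (x₀−p)·cosh(ωT) + (ẋ₀/ω)·sinh(ωT) ⇒ p·(1 − cosh) = x(T) − x₀·cosh − (ẋ₀/ω)·sinh
numerator   = 0.1122 − (0.0657)·1.610848 − (0.4001/3.3618)·1.262866 = -0.143931
denominator = 1 − 1.610848 = -0.610848
p = -0.143931 / -0.610848 = 0.2356

p = 0.2356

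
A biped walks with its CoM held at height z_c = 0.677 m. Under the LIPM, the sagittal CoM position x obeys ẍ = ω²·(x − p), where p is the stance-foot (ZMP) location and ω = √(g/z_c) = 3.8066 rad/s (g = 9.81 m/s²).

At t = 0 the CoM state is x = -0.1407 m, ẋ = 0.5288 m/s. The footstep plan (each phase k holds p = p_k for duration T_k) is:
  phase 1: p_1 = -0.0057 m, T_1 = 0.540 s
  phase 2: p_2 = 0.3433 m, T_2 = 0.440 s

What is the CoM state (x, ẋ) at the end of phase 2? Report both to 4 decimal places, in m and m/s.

x = -0.5425, ẋ = -3.0982

phase 1: p=-0.0057, T=0.540, ωT=2.055564, cosh=3.969631, sinh=3.841611; start (x,ẋ)=(-0.140700, 0.528800) → end (x,ẋ)=(-0.007937, 0.124972)
phase 2: p=0.3433, T=0.440, ωT=1.674904, cosh=2.762804, sinh=2.575478; start (x,ẋ)=(-0.007937, 0.124972) → end (x,ẋ)=(-0.542544, -3.098187)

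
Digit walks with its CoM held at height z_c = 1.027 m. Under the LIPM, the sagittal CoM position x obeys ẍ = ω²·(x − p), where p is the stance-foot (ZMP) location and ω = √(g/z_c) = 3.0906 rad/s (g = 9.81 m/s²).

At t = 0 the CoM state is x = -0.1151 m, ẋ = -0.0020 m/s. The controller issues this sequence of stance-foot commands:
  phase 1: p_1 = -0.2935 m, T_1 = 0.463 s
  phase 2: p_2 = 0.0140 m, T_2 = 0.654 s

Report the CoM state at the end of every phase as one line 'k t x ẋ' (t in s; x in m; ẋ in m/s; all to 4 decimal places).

phase 1: p=-0.2935, T=0.463, ωT=1.430948, cosh=2.210872, sinh=1.971790; start (x,ẋ)=(-0.115100, -0.002000) → end (x,ẋ)=(0.099644, 1.082750)
phase 2: p=0.0140, T=0.654, ωT=2.021252, cosh=3.840131, sinh=3.707641; start (x,ẋ)=(0.099644, 1.082750) → end (x,ẋ)=(1.641805, 5.139278)

1 0.4630 0.0996 1.0828
2 1.1170 1.6418 5.1393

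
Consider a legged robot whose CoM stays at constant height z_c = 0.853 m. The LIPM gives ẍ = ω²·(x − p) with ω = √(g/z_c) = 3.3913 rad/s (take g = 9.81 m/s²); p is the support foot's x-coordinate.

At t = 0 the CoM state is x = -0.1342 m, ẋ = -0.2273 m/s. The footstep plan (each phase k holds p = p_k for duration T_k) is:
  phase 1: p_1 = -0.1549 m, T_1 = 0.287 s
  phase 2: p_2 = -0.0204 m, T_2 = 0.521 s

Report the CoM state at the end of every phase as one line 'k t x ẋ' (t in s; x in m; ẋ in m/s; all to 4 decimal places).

phase 1: p=-0.1549, T=0.287, ωT=0.973303, cosh=1.512253, sinh=1.134420; start (x,ẋ)=(-0.134200, -0.227300) → end (x,ẋ)=(-0.199630, -0.264099)
phase 2: p=-0.0204, T=0.521, ωT=1.766867, cosh=3.011679, sinh=2.840812; start (x,ẋ)=(-0.199630, -0.264099) → end (x,ẋ)=(-0.781413, -2.522093)

1 0.2870 -0.1996 -0.2641
2 0.8080 -0.7814 -2.5221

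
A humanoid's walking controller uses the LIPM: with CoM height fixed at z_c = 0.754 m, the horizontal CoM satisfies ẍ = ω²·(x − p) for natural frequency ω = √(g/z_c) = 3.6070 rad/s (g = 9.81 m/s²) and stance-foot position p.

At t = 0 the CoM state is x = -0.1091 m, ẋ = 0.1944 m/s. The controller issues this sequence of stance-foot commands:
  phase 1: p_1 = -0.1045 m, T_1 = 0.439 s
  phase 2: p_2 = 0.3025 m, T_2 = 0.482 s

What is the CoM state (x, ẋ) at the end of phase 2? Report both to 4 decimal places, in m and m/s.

phase 1: p=-0.1045, T=0.439, ωT=1.583473, cosh=2.538554, sinh=2.333293; start (x,ẋ)=(-0.109100, 0.194400) → end (x,ẋ)=(0.009576, 0.454780)
phase 2: p=0.3025, T=0.482, ωT=1.738574, cosh=2.932498, sinh=2.756727; start (x,ẋ)=(0.009576, 0.454780) → end (x,ẋ)=(-0.208924, -1.579052)

x = -0.2089, ẋ = -1.5791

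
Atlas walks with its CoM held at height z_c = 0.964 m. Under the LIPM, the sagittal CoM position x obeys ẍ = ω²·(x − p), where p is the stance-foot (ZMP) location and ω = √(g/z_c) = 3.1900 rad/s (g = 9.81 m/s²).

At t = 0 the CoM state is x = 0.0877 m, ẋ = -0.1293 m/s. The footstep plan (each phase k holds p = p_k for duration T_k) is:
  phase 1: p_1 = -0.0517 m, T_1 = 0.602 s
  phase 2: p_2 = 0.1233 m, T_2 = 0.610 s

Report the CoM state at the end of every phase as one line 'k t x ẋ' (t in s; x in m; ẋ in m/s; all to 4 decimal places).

1 0.6020 0.2988 1.0340
2 1.2120 1.8614 5.6121

phase 1: p=-0.0517, T=0.602, ωT=1.920380, cosh=3.485051, sinh=3.338500; start (x,ẋ)=(0.087700, -0.129300) → end (x,ẋ)=(0.298797, 1.033967)
phase 2: p=0.1233, T=0.610, ωT=1.945900, cosh=3.571394, sinh=3.428535; start (x,ẋ)=(0.298797, 1.033967) → end (x,ẋ)=(1.861352, 5.612119)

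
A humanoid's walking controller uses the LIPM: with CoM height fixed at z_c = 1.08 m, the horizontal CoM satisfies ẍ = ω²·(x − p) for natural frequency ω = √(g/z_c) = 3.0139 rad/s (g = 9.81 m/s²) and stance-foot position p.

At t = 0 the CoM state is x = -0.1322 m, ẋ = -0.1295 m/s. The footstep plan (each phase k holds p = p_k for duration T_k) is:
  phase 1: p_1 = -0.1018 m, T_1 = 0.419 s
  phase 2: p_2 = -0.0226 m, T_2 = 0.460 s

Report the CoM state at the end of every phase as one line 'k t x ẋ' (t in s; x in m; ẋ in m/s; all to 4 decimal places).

1 0.4190 -0.2297 -0.3962
2 0.8790 -0.7093 -2.0126

phase 1: p=-0.1018, T=0.419, ωT=1.262824, cosh=1.909123, sinh=1.626269; start (x,ẋ)=(-0.132200, -0.129500) → end (x,ẋ)=(-0.229714, -0.396234)
phase 2: p=-0.0226, T=0.460, ωT=1.386394, cosh=2.125187, sinh=1.875212; start (x,ẋ)=(-0.229714, -0.396234) → end (x,ẋ)=(-0.709288, -2.012619)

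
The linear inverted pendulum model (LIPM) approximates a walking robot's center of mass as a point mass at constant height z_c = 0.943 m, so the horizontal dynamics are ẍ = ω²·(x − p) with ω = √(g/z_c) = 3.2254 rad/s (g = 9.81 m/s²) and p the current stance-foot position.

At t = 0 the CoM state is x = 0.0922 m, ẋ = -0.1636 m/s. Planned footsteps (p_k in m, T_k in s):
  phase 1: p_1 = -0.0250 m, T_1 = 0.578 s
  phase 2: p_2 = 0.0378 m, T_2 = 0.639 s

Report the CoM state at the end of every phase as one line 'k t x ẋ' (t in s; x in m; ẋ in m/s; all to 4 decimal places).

phase 1: p=-0.0250, T=0.578, ωT=1.864281, cosh=3.303152, sinh=3.148145; start (x,ẋ)=(0.092200, -0.163600) → end (x,ẋ)=(0.202448, 0.649656)
phase 2: p=0.0378, T=0.639, ωT=2.061031, cosh=3.990691, sinh=3.863369; start (x,ẋ)=(0.202448, 0.649656) → end (x,ẋ)=(1.473014, 4.644241)

1 0.5780 0.2024 0.6497
2 1.2170 1.4730 4.6442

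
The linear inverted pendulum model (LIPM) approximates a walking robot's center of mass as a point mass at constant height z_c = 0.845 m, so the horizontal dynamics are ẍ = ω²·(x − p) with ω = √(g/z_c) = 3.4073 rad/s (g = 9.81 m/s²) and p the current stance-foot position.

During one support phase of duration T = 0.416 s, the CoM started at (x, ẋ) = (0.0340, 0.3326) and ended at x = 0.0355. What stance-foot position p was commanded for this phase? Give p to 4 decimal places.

ωT = 3.4073·0.416 = 1.417437; cosh(ωT) = 2.184432, sinh(ωT) = 1.942098
x(T) = p + (x₀−p)·cosh(ωT) + (ẋ₀/ω)·sinh(ωT) ⇒ p·(1 − cosh) = x(T) − x₀·cosh − (ẋ₀/ω)·sinh
numerator   = 0.0355 − (0.0340)·2.184432 − (0.3326/3.4073)·1.942098 = -0.228347
denominator = 1 − 2.184432 = -1.184432
p = -0.228347 / -1.184432 = 0.1928

p = 0.1928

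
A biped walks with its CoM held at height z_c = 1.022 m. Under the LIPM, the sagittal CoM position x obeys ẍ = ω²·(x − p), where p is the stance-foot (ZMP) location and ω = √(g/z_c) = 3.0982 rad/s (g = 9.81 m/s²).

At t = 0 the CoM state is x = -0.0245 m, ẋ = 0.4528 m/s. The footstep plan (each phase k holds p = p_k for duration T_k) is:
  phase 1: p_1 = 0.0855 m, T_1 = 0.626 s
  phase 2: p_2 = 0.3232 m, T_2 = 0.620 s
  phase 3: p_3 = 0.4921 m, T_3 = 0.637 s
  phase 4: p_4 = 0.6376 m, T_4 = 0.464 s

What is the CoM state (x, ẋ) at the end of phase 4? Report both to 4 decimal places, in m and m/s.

phase 1: p=0.0855, T=0.626, ωT=1.939473, cosh=3.549433, sinh=3.405653; start (x,ẋ)=(-0.024500, 0.452800) → end (x,ẋ)=(0.192796, 0.446530)
phase 2: p=0.3232, T=0.620, ωT=1.920884, cosh=3.486734, sinh=3.340257; start (x,ẋ)=(0.192796, 0.446530) → end (x,ẋ)=(0.349934, 0.207413)
phase 3: p=0.4921, T=0.637, ωT=1.973553, cosh=3.667582, sinh=3.528620; start (x,ẋ)=(0.349934, 0.207413) → end (x,ẋ)=(0.206922, -0.793509)
phase 4: p=0.6376, T=0.464, ωT=1.437565, cosh=2.223968, sinh=1.986462; start (x,ẋ)=(0.206922, -0.793509) → end (x,ẋ)=(-0.828985, -4.415326)

x = -0.8290, ẋ = -4.4153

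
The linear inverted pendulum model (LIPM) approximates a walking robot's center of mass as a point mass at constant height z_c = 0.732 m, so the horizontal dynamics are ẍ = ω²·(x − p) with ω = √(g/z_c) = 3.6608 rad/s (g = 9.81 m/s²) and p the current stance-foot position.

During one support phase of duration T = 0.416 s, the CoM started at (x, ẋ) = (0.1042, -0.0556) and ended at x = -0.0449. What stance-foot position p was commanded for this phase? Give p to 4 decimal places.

p = 0.1869

ωT = 3.6608·0.416 = 1.522893; cosh(ωT) = 2.401775, sinh(ωT) = 2.183695
x(T) = p + (x₀−p)·cosh(ωT) + (ẋ₀/ω)·sinh(ωT) ⇒ p·(1 − cosh) = x(T) − x₀·cosh − (ẋ₀/ω)·sinh
numerator   = -0.0449 − (0.1042)·2.401775 − (-0.0556/3.6608)·2.183695 = -0.261999
denominator = 1 − 2.401775 = -1.401775
p = -0.261999 / -1.401775 = 0.1869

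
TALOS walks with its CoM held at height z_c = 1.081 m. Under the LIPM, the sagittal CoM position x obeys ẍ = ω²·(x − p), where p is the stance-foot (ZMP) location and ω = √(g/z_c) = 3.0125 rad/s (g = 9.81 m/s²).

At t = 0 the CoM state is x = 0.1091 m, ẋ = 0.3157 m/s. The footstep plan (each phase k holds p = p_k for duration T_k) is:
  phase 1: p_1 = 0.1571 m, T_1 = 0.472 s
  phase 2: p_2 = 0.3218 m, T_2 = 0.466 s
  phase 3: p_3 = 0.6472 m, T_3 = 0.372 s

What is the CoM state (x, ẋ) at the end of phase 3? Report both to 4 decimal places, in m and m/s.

phase 1: p=0.1571, T=0.472, ωT=1.421900, cosh=2.193122, sinh=1.951867; start (x,ẋ)=(0.109100, 0.315700) → end (x,ẋ)=(0.256379, 0.410129)
phase 2: p=0.3218, T=0.466, ωT=1.403825, cosh=2.158198, sinh=1.912543; start (x,ẋ)=(0.256379, 0.410129) → end (x,ẋ)=(0.440987, 0.508215)
phase 3: p=0.6472, T=0.372, ωT=1.120650, cosh=1.696457, sinh=1.370390; start (x,ẋ)=(0.440987, 0.508215) → end (x,ẋ)=(0.528556, 0.010857)

x = 0.5286, ẋ = 0.0109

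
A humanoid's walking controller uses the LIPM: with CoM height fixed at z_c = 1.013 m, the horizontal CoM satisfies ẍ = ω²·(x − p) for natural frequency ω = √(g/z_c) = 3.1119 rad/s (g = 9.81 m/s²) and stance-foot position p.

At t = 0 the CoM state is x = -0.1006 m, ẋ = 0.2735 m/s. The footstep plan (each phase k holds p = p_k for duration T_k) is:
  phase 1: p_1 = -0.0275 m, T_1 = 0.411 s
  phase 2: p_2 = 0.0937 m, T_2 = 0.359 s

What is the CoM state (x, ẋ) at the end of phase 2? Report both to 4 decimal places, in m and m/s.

phase 1: p=-0.0275, T=0.411, ωT=1.278991, cosh=1.935665, sinh=1.657347; start (x,ẋ)=(-0.100600, 0.273500) → end (x,ẋ)=(-0.023335, 0.152391)
phase 2: p=0.0937, T=0.359, ωT=1.117172, cosh=1.691702, sinh=1.364498; start (x,ẋ)=(-0.023335, 0.152391) → end (x,ẋ)=(-0.037469, -0.239153)

x = -0.0375, ẋ = -0.2392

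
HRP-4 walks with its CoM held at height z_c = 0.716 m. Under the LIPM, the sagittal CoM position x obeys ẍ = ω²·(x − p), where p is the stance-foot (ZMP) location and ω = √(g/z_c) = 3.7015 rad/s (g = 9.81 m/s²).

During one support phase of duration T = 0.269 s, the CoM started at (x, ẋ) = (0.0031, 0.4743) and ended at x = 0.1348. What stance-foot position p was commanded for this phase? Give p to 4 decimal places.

p = 0.0366

ωT = 3.7015·0.269 = 0.995703; cosh(ωT) = 1.538046, sinh(ωT) = 1.168582
x(T) = p + (x₀−p)·cosh(ωT) + (ẋ₀/ω)·sinh(ωT) ⇒ p·(1 − cosh) = x(T) − x₀·cosh − (ẋ₀/ω)·sinh
numerator   = 0.1348 − (0.0031)·1.538046 − (0.4743/3.7015)·1.168582 = -0.019707
denominator = 1 − 1.538046 = -0.538046
p = -0.019707 / -0.538046 = 0.0366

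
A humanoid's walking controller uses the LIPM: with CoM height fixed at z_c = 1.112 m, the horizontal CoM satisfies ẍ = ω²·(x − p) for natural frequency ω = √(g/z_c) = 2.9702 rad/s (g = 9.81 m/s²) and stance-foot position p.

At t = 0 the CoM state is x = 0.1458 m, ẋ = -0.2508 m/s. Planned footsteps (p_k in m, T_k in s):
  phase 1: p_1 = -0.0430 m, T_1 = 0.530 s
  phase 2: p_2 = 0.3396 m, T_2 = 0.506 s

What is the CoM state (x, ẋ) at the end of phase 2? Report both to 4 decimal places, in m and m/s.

phase 1: p=-0.0430, T=0.530, ωT=1.574206, cosh=2.517040, sinh=2.309868; start (x,ẋ)=(0.145800, -0.250800) → end (x,ẋ)=(0.237175, 0.664040)
phase 2: p=0.3396, T=0.506, ωT=1.502921, cosh=2.358640, sinh=2.136160; start (x,ẋ)=(0.237175, 0.664040) → end (x,ẋ)=(0.575591, 0.916360)

x = 0.5756, ẋ = 0.9164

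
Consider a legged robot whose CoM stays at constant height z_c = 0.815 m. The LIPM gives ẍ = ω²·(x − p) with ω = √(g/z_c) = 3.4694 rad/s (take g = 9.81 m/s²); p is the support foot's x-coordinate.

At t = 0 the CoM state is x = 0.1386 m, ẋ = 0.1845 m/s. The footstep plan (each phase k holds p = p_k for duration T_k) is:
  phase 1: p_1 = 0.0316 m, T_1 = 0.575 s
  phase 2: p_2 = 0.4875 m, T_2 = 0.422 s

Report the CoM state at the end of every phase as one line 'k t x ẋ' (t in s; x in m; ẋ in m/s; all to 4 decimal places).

1 0.5750 0.6240 2.0300
2 0.9970 1.9957 5.5925

phase 1: p=0.0316, T=0.575, ωT=1.994905, cosh=3.743766, sinh=3.607739; start (x,ẋ)=(0.138600, 0.184500) → end (x,ẋ)=(0.624040, 2.030011)
phase 2: p=0.4875, T=0.422, ωT=1.464087, cosh=2.277441, sinh=2.046152; start (x,ẋ)=(0.624040, 2.030011) → end (x,ẋ)=(1.995703, 5.592514)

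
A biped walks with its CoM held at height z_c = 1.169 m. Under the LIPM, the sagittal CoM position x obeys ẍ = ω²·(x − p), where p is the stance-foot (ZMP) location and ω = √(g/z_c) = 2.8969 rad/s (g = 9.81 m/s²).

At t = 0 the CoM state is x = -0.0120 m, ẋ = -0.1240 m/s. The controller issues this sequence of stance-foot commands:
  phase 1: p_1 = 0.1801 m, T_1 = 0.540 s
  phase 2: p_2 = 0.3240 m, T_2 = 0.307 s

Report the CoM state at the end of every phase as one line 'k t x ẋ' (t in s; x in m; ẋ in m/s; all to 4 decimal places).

1 0.5400 -0.3969 -1.5810
2 0.8470 -1.2532 -4.3604

phase 1: p=0.1801, T=0.540, ωT=1.564326, cosh=2.494341, sinh=2.285112; start (x,ẋ)=(-0.012000, -0.124000) → end (x,ẋ)=(-0.396876, -1.580950)
phase 2: p=0.3240, T=0.307, ωT=0.889348, cosh=1.422233, sinh=1.011310; start (x,ẋ)=(-0.396876, -1.580950) → end (x,ẋ)=(-1.253164, -4.360403)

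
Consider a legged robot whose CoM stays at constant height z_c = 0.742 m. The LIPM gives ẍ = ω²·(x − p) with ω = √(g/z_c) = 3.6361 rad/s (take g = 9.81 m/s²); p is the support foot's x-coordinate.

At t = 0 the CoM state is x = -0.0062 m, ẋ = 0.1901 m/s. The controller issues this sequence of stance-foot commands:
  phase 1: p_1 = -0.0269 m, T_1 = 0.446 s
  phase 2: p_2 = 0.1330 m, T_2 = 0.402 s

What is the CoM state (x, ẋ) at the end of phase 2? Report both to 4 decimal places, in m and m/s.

x = 0.5656, ẋ = 1.7130

phase 1: p=-0.0269, T=0.446, ωT=1.621701, cosh=2.629627, sinh=2.432064; start (x,ẋ)=(-0.006200, 0.190100) → end (x,ẋ)=(0.154685, 0.682947)
phase 2: p=0.1330, T=0.402, ωT=1.461712, cosh=2.272589, sinh=2.040750; start (x,ẋ)=(0.154685, 0.682947) → end (x,ẋ)=(0.565582, 1.712966)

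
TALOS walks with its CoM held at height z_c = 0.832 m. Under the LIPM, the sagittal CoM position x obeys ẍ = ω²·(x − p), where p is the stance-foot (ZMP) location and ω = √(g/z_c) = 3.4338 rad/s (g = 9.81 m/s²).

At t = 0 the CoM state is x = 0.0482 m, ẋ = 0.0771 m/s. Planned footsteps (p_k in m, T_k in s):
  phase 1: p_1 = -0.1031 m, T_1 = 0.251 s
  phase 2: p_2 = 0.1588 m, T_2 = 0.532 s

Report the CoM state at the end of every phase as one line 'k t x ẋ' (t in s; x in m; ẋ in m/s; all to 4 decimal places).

1 0.2510 0.1298 0.6129
2 0.7830 0.6065 1.6521

phase 1: p=-0.1031, T=0.251, ωT=0.861884, cosh=1.394991, sinh=0.972625; start (x,ẋ)=(0.048200, 0.077100) → end (x,ẋ)=(0.129801, 0.612866)
phase 2: p=0.1588, T=0.532, ωT=1.826782, cosh=3.187393, sinh=3.026463; start (x,ẋ)=(0.129801, 0.612866) → end (x,ẋ)=(0.606532, 1.652076)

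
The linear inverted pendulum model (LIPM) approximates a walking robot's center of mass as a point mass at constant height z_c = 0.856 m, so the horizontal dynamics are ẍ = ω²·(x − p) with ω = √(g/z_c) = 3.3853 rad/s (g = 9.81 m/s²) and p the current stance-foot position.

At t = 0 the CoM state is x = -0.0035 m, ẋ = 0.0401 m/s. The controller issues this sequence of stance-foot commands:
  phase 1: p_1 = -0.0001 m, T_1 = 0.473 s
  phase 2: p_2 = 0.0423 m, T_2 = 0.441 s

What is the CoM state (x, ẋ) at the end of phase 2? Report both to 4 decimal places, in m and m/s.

phase 1: p=-0.0001, T=0.473, ωT=1.601247, cosh=2.580429, sinh=2.378784; start (x,ẋ)=(-0.003500, 0.040100) → end (x,ẋ)=(0.019304, 0.076095)
phase 2: p=0.0423, T=0.441, ωT=1.492917, cosh=2.337387, sinh=2.112671; start (x,ẋ)=(0.019304, 0.076095) → end (x,ẋ)=(0.036038, 0.013396)

x = 0.0360, ẋ = 0.0134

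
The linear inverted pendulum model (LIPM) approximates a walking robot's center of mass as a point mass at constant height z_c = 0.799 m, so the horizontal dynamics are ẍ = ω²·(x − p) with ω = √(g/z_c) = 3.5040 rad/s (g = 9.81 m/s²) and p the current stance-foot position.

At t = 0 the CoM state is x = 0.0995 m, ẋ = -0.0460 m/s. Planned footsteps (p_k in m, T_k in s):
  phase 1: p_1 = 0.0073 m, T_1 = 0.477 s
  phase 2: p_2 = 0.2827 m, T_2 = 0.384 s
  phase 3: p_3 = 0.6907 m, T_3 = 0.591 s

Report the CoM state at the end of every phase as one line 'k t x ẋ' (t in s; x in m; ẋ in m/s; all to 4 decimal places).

1 0.4770 0.2275 0.7023
2 0.8610 0.5283 1.0938
3 1.4520 1.2546 2.1857

phase 1: p=0.0073, T=0.477, ωT=1.671408, cosh=2.753817, sinh=2.565835; start (x,ẋ)=(0.099500, -0.046000) → end (x,ẋ)=(0.227518, 0.702266)
phase 2: p=0.2827, T=0.384, ωT=1.345536, cosh=2.050322, sinh=1.789922; start (x,ẋ)=(0.227518, 0.702266) → end (x,ẋ)=(0.528292, 1.093776)
phase 3: p=0.6907, T=0.591, ωT=2.070864, cosh=4.028875, sinh=3.902798; start (x,ẋ)=(0.528292, 1.093776) → end (x,ẋ)=(1.254641, 2.185697)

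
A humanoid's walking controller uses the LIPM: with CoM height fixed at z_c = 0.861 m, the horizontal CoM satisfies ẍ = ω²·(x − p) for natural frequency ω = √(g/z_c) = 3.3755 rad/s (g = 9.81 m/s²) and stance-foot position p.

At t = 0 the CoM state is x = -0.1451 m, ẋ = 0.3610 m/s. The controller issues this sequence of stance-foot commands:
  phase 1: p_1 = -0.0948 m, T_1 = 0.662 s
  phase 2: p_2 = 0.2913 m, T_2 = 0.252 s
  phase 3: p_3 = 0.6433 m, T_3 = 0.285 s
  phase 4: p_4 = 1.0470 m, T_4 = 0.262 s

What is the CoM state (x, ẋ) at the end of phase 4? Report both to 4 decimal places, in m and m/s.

phase 1: p=-0.0948, T=0.662, ωT=2.234581, cosh=4.724802, sinh=4.617765; start (x,ẋ)=(-0.145100, 0.361000) → end (x,ẋ)=(0.161399, 0.921614)
phase 2: p=0.2913, T=0.252, ωT=0.850626, cosh=1.384130, sinh=0.956982; start (x,ẋ)=(0.161399, 0.921614) → end (x,ẋ)=(0.372786, 0.856015)
phase 3: p=0.6433, T=0.285, ωT=0.962017, cosh=1.499546, sinh=1.117425; start (x,ẋ)=(0.372786, 0.856015) → end (x,ẋ)=(0.521026, 0.263290)
phase 4: p=1.0470, T=0.262, ωT=0.884381, cosh=1.417227, sinh=1.004258; start (x,ẋ)=(0.521026, 0.263290) → end (x,ẋ)=(0.379908, -1.409842)

x = 0.3799, ẋ = -1.4098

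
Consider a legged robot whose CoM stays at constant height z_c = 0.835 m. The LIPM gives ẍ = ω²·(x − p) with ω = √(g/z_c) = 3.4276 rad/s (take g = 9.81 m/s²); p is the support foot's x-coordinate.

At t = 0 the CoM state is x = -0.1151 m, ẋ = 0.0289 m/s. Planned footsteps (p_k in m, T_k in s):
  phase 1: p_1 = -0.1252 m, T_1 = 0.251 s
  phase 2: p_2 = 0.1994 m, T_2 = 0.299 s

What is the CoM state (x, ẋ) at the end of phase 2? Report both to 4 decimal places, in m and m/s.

x = -0.2500, ẋ = -1.1418

phase 1: p=-0.1252, T=0.251, ωT=0.860328, cosh=1.393479, sinh=0.970456; start (x,ẋ)=(-0.115100, 0.028900) → end (x,ẋ)=(-0.102943, 0.073868)
phase 2: p=0.1994, T=0.299, ωT=1.024852, cosh=1.572767, sinh=1.213917; start (x,ẋ)=(-0.102943, 0.073868) → end (x,ẋ)=(-0.249955, -1.141821)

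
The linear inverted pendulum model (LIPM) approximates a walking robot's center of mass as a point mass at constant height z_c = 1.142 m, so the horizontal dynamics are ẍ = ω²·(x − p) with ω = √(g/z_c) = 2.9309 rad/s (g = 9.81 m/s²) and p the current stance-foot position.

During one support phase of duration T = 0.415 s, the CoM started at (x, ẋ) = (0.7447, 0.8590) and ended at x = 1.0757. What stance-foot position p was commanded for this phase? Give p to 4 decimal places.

ωT = 2.9309·0.415 = 1.216323; cosh(ωT) = 1.835538, sinh(ωT) = 1.539220
x(T) = p + (x₀−p)·cosh(ωT) + (ẋ₀/ω)·sinh(ωT) ⇒ p·(1 − cosh) = x(T) − x₀·cosh − (ẋ₀/ω)·sinh
numerator   = 1.0757 − (0.7447)·1.835538 − (0.8590/2.9309)·1.539220 = -0.742346
denominator = 1 − 1.835538 = -0.835538
p = -0.742346 / -0.835538 = 0.8885

p = 0.8885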